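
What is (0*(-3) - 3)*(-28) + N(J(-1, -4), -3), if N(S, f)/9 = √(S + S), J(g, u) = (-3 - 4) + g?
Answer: 84 + 36*I ≈ 84.0 + 36.0*I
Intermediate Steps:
J(g, u) = -7 + g
N(S, f) = 9*√2*√S (N(S, f) = 9*√(S + S) = 9*√(2*S) = 9*(√2*√S) = 9*√2*√S)
(0*(-3) - 3)*(-28) + N(J(-1, -4), -3) = (0*(-3) - 3)*(-28) + 9*√2*√(-7 - 1) = (0 - 3)*(-28) + 9*√2*√(-8) = -3*(-28) + 9*√2*(2*I*√2) = 84 + 36*I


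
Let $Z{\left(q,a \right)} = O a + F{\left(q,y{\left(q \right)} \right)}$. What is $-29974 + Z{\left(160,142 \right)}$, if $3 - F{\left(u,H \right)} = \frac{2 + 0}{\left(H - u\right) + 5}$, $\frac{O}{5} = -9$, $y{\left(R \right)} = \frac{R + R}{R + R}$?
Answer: $- \frac{2799796}{77} \approx -36361.0$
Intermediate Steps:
$y{\left(R \right)} = 1$ ($y{\left(R \right)} = \frac{2 R}{2 R} = 2 R \frac{1}{2 R} = 1$)
$O = -45$ ($O = 5 \left(-9\right) = -45$)
$F{\left(u,H \right)} = 3 - \frac{2}{5 + H - u}$ ($F{\left(u,H \right)} = 3 - \frac{2 + 0}{\left(H - u\right) + 5} = 3 - \frac{2}{5 + H - u}$)
$Z{\left(q,a \right)} = - 45 a + \frac{16 - 3 q}{6 - q}$ ($Z{\left(q,a \right)} = - 45 a + \frac{13 - 3 q + 3 \cdot 1}{5 + 1 - q} = - 45 a + \frac{13 - 3 q + 3}{6 - q} = - 45 a + \frac{16 - 3 q}{6 - q}$)
$-29974 + Z{\left(160,142 \right)} = -29974 + \frac{16 - 480 - 6390 \left(6 - 160\right)}{6 - 160} = -29974 + \frac{16 - 480 - 6390 \left(-154\right)}{-154} = -29974 - \frac{16 - 480 + 984060}{154} = -29974 - \frac{491798}{77} = - \frac{2799796}{77}$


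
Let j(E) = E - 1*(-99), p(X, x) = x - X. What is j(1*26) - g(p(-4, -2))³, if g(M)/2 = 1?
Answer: 117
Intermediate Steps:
g(M) = 2 (g(M) = 2*1 = 2)
j(E) = 99 + E (j(E) = E + 99 = 99 + E)
j(1*26) - g(p(-4, -2))³ = (99 + 1*26) - 1*2³ = (99 + 26) - 1*8 = 125 - 8 = 117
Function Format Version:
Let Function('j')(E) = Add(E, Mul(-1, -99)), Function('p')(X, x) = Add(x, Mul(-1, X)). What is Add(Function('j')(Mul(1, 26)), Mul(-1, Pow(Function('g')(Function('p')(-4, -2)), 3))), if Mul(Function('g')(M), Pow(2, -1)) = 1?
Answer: 117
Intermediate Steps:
Function('g')(M) = 2 (Function('g')(M) = Mul(2, 1) = 2)
Function('j')(E) = Add(99, E) (Function('j')(E) = Add(E, 99) = Add(99, E))
Add(Function('j')(Mul(1, 26)), Mul(-1, Pow(Function('g')(Function('p')(-4, -2)), 3))) = Add(Add(99, Mul(1, 26)), Mul(-1, Pow(2, 3))) = Add(Add(99, 26), Mul(-1, 8)) = Add(125, -8) = 117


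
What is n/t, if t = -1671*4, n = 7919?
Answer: -7919/6684 ≈ -1.1848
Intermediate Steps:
t = -6684
n/t = 7919/(-6684) = 7919*(-1/6684) = -7919/6684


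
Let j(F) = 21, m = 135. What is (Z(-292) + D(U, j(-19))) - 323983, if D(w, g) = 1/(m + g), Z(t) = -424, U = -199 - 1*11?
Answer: -50607491/156 ≈ -3.2441e+5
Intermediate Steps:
U = -210 (U = -199 - 11 = -210)
D(w, g) = 1/(135 + g)
(Z(-292) + D(U, j(-19))) - 323983 = (-424 + 1/(135 + 21)) - 323983 = (-424 + 1/156) - 323983 = -66143/156 - 323983 = -50607491/156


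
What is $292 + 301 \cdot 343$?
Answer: $103535$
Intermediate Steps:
$292 + 301 \cdot 343 = 292 + 103243 = 103535$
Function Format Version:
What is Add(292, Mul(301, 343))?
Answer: 103535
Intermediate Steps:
Add(292, Mul(301, 343)) = Add(292, 103243) = 103535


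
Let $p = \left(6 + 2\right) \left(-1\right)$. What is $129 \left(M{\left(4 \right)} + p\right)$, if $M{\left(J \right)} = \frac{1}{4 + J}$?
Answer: $- \frac{8127}{8} \approx -1015.9$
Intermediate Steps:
$p = -8$ ($p = 8 \left(-1\right) = -8$)
$129 \left(M{\left(4 \right)} + p\right) = 129 \left(\frac{1}{4 + 4} - 8\right) = 129 \left(\frac{1}{8} - 8\right) = 129 \left(- \frac{63}{8}\right) = - \frac{8127}{8}$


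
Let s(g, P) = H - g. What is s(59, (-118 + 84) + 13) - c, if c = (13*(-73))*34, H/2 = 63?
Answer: 32333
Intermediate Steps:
H = 126 (H = 2*63 = 126)
s(g, P) = 126 - g
c = -32266 (c = -949*34 = -32266)
s(59, (-118 + 84) + 13) - c = (126 - 1*59) - 1*(-32266) = (126 - 59) + 32266 = 67 + 32266 = 32333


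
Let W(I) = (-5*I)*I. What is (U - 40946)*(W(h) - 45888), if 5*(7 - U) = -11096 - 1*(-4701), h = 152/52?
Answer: 307852500720/169 ≈ 1.8216e+9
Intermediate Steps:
h = 38/13 (h = 152*(1/52) = 38/13 ≈ 2.9231)
W(I) = -5*I**2
U = 1286 (U = 7 - (-11096 - 1*(-4701))/5 = 7 - (-11096 + 4701)/5 = 7 - 1/5*(-6395) = 7 + 1279 = 1286)
(U - 40946)*(W(h) - 45888) = (1286 - 40946)*(-5*(38/13)**2 - 45888) = -39660*(-5*1444/169 - 45888) = -39660*(-7220/169 - 45888) = -39660*(-7762292/169) = 307852500720/169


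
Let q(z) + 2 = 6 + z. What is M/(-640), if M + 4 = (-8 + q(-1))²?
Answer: -21/640 ≈ -0.032812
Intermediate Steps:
q(z) = 4 + z (q(z) = -2 + (6 + z) = 4 + z)
M = 21 (M = -4 + (-8 + (4 - 1))² = -4 + (-8 + 3)² = -4 + (-5)² = -4 + 25 = 21)
M/(-640) = 21/(-640) = 21*(-1/640) = -21/640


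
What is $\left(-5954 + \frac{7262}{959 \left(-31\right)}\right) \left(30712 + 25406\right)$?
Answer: $- \frac{9933656387904}{29729} \approx -3.3414 \cdot 10^{8}$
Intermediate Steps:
$\left(-5954 + \frac{7262}{959 \left(-31\right)}\right) \left(30712 + 25406\right) = \left(-5954 + \frac{7262}{-29729}\right) 56118 = \left(-5954 + 7262 \left(- \frac{1}{29729}\right)\right) 56118 = \left(-5954 - \frac{7262}{29729}\right) 56118 = \left(- \frac{177013728}{29729}\right) 56118 = - \frac{9933656387904}{29729}$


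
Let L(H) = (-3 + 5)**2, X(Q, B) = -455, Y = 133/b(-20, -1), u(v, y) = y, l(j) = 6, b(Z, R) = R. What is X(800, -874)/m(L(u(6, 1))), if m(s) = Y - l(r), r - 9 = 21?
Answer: 455/139 ≈ 3.2734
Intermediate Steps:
r = 30 (r = 9 + 21 = 30)
Y = -133 (Y = 133/(-1) = 133*(-1) = -133)
L(H) = 4 (L(H) = 2**2 = 4)
m(s) = -139 (m(s) = -133 - 1*6 = -133 - 6 = -139)
X(800, -874)/m(L(u(6, 1))) = -455/(-139) = -455*(-1/139) = 455/139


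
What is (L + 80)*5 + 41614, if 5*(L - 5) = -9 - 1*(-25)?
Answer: 42055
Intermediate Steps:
L = 41/5 (L = 5 + (-9 - 1*(-25))/5 = 5 + (-9 + 25)/5 = 5 + (1/5)*16 = 5 + 16/5 = 41/5 ≈ 8.2000)
(L + 80)*5 + 41614 = (41/5 + 80)*5 + 41614 = (441/5)*5 + 41614 = 441 + 41614 = 42055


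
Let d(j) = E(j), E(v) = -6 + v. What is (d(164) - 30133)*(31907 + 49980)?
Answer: -2454562825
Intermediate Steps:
d(j) = -6 + j
(d(164) - 30133)*(31907 + 49980) = ((-6 + 164) - 30133)*(31907 + 49980) = (158 - 30133)*81887 = -29975*81887 = -2454562825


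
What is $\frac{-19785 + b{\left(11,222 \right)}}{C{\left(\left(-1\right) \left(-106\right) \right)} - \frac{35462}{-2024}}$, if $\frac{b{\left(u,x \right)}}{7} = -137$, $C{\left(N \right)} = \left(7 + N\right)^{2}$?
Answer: $- \frac{20992928}{12939959} \approx -1.6223$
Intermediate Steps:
$b{\left(u,x \right)} = -959$ ($b{\left(u,x \right)} = 7 \left(-137\right) = -959$)
$\frac{-19785 + b{\left(11,222 \right)}}{C{\left(\left(-1\right) \left(-106\right) \right)} - \frac{35462}{-2024}} = \frac{-19785 - 959}{\left(7 - -106\right)^{2} - \frac{35462}{-2024}} = - \frac{20744}{\left(7 + 106\right)^{2} - - \frac{17731}{1012}} = - \frac{20744}{113^{2} + \frac{17731}{1012}} = - \frac{20744}{12769 + \frac{17731}{1012}} = - \frac{20744}{\frac{12939959}{1012}} = \left(-20744\right) \frac{1012}{12939959} = - \frac{20992928}{12939959}$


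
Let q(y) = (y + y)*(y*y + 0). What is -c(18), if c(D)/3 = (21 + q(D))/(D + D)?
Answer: -3895/4 ≈ -973.75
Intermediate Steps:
q(y) = 2*y³ (q(y) = (2*y)*(y² + 0) = (2*y)*y² = 2*y³)
c(D) = 3*(21 + 2*D³)/(2*D) (c(D) = 3*((21 + 2*D³)/(D + D)) = 3*((21 + 2*D³)/((2*D))) = 3*((21 + 2*D³)*(1/(2*D))) = 3*((21 + 2*D³)/(2*D)) = 3*(21 + 2*D³)/(2*D))
-c(18) = -3*(21 + 2*18³)/(2*18) = -3*(21 + 2*5832)/(2*18) = -3*(21 + 11664)/(2*18) = -3*11685/(2*18) = -1*3895/4 = -3895/4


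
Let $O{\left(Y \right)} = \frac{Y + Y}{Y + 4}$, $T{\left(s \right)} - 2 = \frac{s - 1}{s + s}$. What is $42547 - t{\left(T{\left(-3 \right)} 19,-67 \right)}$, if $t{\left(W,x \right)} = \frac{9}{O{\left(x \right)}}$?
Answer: $\frac{5700731}{134} \approx 42543.0$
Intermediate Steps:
$T{\left(s \right)} = 2 + \frac{-1 + s}{2 s}$ ($T{\left(s \right)} = 2 + \frac{s - 1}{s + s} = 2 + \frac{-1 + s}{2 s}$)
$O{\left(Y \right)} = \frac{2 Y}{4 + Y}$
$t{\left(W,x \right)} = \frac{9 \left(4 + x\right)}{2 x}$ ($t{\left(W,x \right)} = \frac{9}{2 x \frac{1}{4 + x}} = 9 \frac{4 + x}{2 x} = \frac{9 \left(4 + x\right)}{2 x}$)
$42547 - t{\left(T{\left(-3 \right)} 19,-67 \right)} = 42547 - \left(\frac{9}{2} + \frac{18}{-67}\right) = 42547 - \left(\frac{9}{2} + 18 \left(- \frac{1}{67}\right)\right) = 42547 - \left(\frac{9}{2} - \frac{18}{67}\right) = 42547 - \frac{567}{134} = \frac{5700731}{134}$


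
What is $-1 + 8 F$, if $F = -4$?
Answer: $-33$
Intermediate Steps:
$-1 + 8 F = -1 + 8 \left(-4\right) = -1 - 32 = -33$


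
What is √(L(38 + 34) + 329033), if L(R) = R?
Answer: √329105 ≈ 573.68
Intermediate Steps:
√(L(38 + 34) + 329033) = √((38 + 34) + 329033) = √(72 + 329033) = √329105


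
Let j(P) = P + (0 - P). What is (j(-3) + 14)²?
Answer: 196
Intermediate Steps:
j(P) = 0 (j(P) = P - P = 0)
(j(-3) + 14)² = (0 + 14)² = 14² = 196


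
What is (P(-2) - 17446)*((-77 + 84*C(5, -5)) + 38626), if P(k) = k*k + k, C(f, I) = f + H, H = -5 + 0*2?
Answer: -672448756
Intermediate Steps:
H = -5 (H = -5 + 0 = -5)
C(f, I) = -5 + f (C(f, I) = f - 5 = -5 + f)
P(k) = k + k² (P(k) = k² + k = k + k²)
(P(-2) - 17446)*((-77 + 84*C(5, -5)) + 38626) = (-2*(1 - 2) - 17446)*((-77 + 84*(-5 + 5)) + 38626) = (-2*(-1) - 17446)*((-77 + 84*0) + 38626) = (2 - 17446)*((-77 + 0) + 38626) = -17444*(-77 + 38626) = -17444*38549 = -672448756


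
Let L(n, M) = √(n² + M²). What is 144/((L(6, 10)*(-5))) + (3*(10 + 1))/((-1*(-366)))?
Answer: 11/122 - 36*√34/85 ≈ -2.3794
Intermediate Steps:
L(n, M) = √(M² + n²)
144/((L(6, 10)*(-5))) + (3*(10 + 1))/((-1*(-366))) = 144/((√(10² + 6²)*(-5))) + (3*(10 + 1))/((-1*(-366))) = 144/((√(100 + 36)*(-5))) + (3*11)/366 = 144/((√136*(-5))) + 33*(1/366) = 144/(((2*√34)*(-5))) + 11/122 = 144/((-10*√34)) + 11/122 = 144*(-√34/340) + 11/122 = -36*√34/85 + 11/122 = 11/122 - 36*√34/85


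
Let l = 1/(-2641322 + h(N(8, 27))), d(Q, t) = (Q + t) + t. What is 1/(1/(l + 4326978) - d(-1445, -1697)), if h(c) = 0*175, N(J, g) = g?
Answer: 11428942184915/55304651235445007 ≈ 0.00020665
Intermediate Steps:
h(c) = 0
d(Q, t) = Q + 2*t
l = -1/2641322 (l = 1/(-2641322 + 0) = 1/(-2641322) = -1/2641322 ≈ -3.7860e-7)
1/(1/(l + 4326978) - d(-1445, -1697)) = 1/(1/(-1/2641322 + 4326978) - (-1445 + 2*(-1697))) = 1/(1/(11428942184915/2641322) - (-1445 - 3394)) = 1/(2641322/11428942184915 - 1*(-4839)) = 1/(2641322/11428942184915 + 4839) = 1/(55304651235445007/11428942184915) = 11428942184915/55304651235445007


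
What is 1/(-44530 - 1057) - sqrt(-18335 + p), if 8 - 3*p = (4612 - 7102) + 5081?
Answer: -1/45587 - 2*I*sqrt(4799) ≈ -2.1936e-5 - 138.55*I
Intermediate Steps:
p = -861 (p = 8/3 - ((4612 - 7102) + 5081)/3 = 8/3 - (-2490 + 5081)/3 = 8/3 - 1/3*2591 = 8/3 - 2591/3 = -861)
1/(-44530 - 1057) - sqrt(-18335 + p) = 1/(-44530 - 1057) - sqrt(-18335 - 861) = 1/(-45587) - sqrt(-19196) = -1/45587 - 2*I*sqrt(4799)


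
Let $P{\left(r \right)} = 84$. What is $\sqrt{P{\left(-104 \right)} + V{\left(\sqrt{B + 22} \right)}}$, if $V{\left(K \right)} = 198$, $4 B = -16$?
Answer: $\sqrt{282} \approx 16.793$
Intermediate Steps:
$B = -4$ ($B = \frac{1}{4} \left(-16\right) = -4$)
$\sqrt{P{\left(-104 \right)} + V{\left(\sqrt{B + 22} \right)}} = \sqrt{84 + 198} = \sqrt{282}$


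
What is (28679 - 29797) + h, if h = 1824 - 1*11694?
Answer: -10988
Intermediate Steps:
h = -9870 (h = 1824 - 11694 = -9870)
(28679 - 29797) + h = (28679 - 29797) - 9870 = -1118 - 9870 = -10988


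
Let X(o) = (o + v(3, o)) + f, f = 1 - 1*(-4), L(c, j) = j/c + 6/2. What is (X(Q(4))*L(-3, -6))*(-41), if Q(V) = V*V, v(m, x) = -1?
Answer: -4100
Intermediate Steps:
L(c, j) = 3 + j/c (L(c, j) = j/c + 6*(1/2) = j/c + 3 = 3 + j/c)
f = 5 (f = 1 + 4 = 5)
Q(V) = V**2
X(o) = 4 + o (X(o) = (o - 1) + 5 = (-1 + o) + 5 = 4 + o)
(X(Q(4))*L(-3, -6))*(-41) = ((4 + 4**2)*(3 - 6/(-3)))*(-41) = ((4 + 16)*(3 - 6*(-1/3)))*(-41) = (20*(3 + 2))*(-41) = (20*5)*(-41) = 100*(-41) = -4100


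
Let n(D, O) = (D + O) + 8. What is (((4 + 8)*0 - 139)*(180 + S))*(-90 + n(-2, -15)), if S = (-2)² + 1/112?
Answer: 283600449/112 ≈ 2.5321e+6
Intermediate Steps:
n(D, O) = 8 + D + O
S = 449/112 (S = 4 + 1/112 = 449/112 ≈ 4.0089)
(((4 + 8)*0 - 139)*(180 + S))*(-90 + n(-2, -15)) = (((4 + 8)*0 - 139)*(180 + 449/112))*(-90 + (8 - 2 - 15)) = ((12*0 - 139)*(20609/112))*(-90 - 9) = ((0 - 139)*(20609/112))*(-99) = -139*20609/112*(-99) = -2864651/112*(-99) = 283600449/112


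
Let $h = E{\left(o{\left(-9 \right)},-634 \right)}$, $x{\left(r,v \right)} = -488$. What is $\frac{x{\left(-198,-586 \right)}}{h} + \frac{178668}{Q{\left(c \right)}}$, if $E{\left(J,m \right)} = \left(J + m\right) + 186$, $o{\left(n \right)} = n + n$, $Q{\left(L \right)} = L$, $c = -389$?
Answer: $- \frac{41534728}{90637} \approx -458.25$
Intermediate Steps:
$o{\left(n \right)} = 2 n$
$E{\left(J,m \right)} = 186 + J + m$
$h = -466$ ($h = 186 + 2 \left(-9\right) - 634 = 186 - 18 - 634 = -466$)
$\frac{x{\left(-198,-586 \right)}}{h} + \frac{178668}{Q{\left(c \right)}} = - \frac{488}{-466} + \frac{178668}{-389} = \left(-488\right) \left(- \frac{1}{466}\right) + 178668 \left(- \frac{1}{389}\right) = \frac{244}{233} - \frac{178668}{389} = - \frac{41534728}{90637}$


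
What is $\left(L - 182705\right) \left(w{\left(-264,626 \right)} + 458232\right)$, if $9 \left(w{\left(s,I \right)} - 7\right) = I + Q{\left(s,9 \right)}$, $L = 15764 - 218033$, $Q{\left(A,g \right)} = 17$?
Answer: $- \frac{1587938445356}{9} \approx -1.7644 \cdot 10^{11}$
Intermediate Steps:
$L = -202269$
$w{\left(s,I \right)} = \frac{80}{9} + \frac{I}{9}$ ($w{\left(s,I \right)} = 7 + \frac{I + 17}{9} = 7 + \frac{17 + I}{9} = 7 + \left(\frac{17}{9} + \frac{I}{9}\right) = \frac{80}{9} + \frac{I}{9}$)
$\left(L - 182705\right) \left(w{\left(-264,626 \right)} + 458232\right) = \left(-202269 - 182705\right) \left(\left(\frac{80}{9} + \frac{1}{9} \cdot 626\right) + 458232\right) = - 384974 \left(\left(\frac{80}{9} + \frac{626}{9}\right) + 458232\right) = - 384974 \left(\frac{706}{9} + 458232\right) = \left(-384974\right) \frac{4124794}{9} = - \frac{1587938445356}{9}$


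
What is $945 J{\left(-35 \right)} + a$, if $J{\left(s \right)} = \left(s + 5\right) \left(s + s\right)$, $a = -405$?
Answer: $1984095$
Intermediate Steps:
$J{\left(s \right)} = 2 s \left(5 + s\right)$ ($J{\left(s \right)} = \left(5 + s\right) 2 s = 2 s \left(5 + s\right)$)
$945 J{\left(-35 \right)} + a = 945 \cdot 2 \left(-35\right) \left(5 - 35\right) - 405 = 945 \cdot 2 \left(-35\right) \left(-30\right) - 405 = 945 \cdot 2100 - 405 = 1984500 - 405 = 1984095$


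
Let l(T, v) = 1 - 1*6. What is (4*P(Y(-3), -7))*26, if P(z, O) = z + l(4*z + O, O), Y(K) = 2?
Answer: -312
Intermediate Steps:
l(T, v) = -5 (l(T, v) = 1 - 6 = -5)
P(z, O) = -5 + z (P(z, O) = z - 5 = -5 + z)
(4*P(Y(-3), -7))*26 = (4*(-5 + 2))*26 = (4*(-3))*26 = -12*26 = -312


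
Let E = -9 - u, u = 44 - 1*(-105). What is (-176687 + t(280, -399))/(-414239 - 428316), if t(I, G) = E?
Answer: 35369/168511 ≈ 0.20989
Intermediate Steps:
u = 149 (u = 44 + 105 = 149)
E = -158 (E = -9 - 1*149 = -9 - 149 = -158)
t(I, G) = -158
(-176687 + t(280, -399))/(-414239 - 428316) = (-176687 - 158)/(-414239 - 428316) = -176845/(-842555) = -176845*(-1/842555) = 35369/168511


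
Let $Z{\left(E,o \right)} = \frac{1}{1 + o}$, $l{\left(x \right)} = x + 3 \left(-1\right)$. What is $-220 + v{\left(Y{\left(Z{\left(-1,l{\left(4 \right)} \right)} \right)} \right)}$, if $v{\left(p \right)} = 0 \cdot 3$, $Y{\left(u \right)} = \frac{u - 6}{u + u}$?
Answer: $-220$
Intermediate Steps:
$l{\left(x \right)} = -3 + x$ ($l{\left(x \right)} = x - 3 = -3 + x$)
$Y{\left(u \right)} = \frac{-6 + u}{2 u}$
$v{\left(p \right)} = 0$
$-220 + v{\left(Y{\left(Z{\left(-1,l{\left(4 \right)} \right)} \right)} \right)} = -220 + 0 = -220$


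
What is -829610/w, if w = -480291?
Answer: 829610/480291 ≈ 1.7273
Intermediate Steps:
-829610/w = -829610/(-480291) = -829610*(-1/480291) = 829610/480291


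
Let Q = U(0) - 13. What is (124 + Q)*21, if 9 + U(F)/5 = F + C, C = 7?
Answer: 2121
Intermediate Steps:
U(F) = -10 + 5*F (U(F) = -45 + 5*(F + 7) = -45 + 5*(7 + F) = -45 + (35 + 5*F) = -10 + 5*F)
Q = -23 (Q = (-10 + 5*0) - 13 = (-10 + 0) - 13 = -10 - 13 = -23)
(124 + Q)*21 = (124 - 23)*21 = 101*21 = 2121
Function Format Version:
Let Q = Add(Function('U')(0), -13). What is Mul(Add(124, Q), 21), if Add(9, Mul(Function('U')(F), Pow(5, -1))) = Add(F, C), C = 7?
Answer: 2121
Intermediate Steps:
Function('U')(F) = Add(-10, Mul(5, F)) (Function('U')(F) = Add(-45, Mul(5, Add(F, 7))) = Add(-45, Mul(5, Add(7, F))) = Add(-45, Add(35, Mul(5, F))) = Add(-10, Mul(5, F)))
Q = -23 (Q = Add(Add(-10, Mul(5, 0)), -13) = Add(Add(-10, 0), -13) = Add(-10, -13) = -23)
Mul(Add(124, Q), 21) = Mul(Add(124, -23), 21) = Mul(101, 21) = 2121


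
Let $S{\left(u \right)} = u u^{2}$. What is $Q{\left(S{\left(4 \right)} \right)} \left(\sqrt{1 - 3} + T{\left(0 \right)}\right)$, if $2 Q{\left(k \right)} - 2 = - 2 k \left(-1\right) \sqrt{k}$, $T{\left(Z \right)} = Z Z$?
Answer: $513 i \sqrt{2} \approx 725.49 i$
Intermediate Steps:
$T{\left(Z \right)} = Z^{2}$
$S{\left(u \right)} = u^{3}$
$Q{\left(k \right)} = 1 + k^{\frac{3}{2}}$ ($Q{\left(k \right)} = 1 + \frac{- 2 k \left(-1\right) \sqrt{k}}{2} = 1 + \frac{2 k \sqrt{k}}{2} = 1 + \frac{2 k^{\frac{3}{2}}}{2} = 1 + k^{\frac{3}{2}}$)
$Q{\left(S{\left(4 \right)} \right)} \left(\sqrt{1 - 3} + T{\left(0 \right)}\right) = \left(1 + \left(4^{3}\right)^{\frac{3}{2}}\right) \left(\sqrt{1 - 3} + 0^{2}\right) = \left(1 + 64^{\frac{3}{2}}\right) \left(\sqrt{-2} + 0\right) = \left(1 + 512\right) \left(i \sqrt{2} + 0\right) = 513 i \sqrt{2}$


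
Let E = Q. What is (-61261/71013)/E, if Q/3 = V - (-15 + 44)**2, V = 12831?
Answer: -61261/2554337610 ≈ -2.3983e-5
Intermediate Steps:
Q = 35970 (Q = 3*(12831 - (-15 + 44)**2) = 3*(12831 - 1*29**2) = 3*(12831 - 1*841) = 3*(12831 - 841) = 3*11990 = 35970)
E = 35970
(-61261/71013)/E = -61261/71013/35970 = -61261*1/71013*(1/35970) = -61261/71013*1/35970 = -61261/2554337610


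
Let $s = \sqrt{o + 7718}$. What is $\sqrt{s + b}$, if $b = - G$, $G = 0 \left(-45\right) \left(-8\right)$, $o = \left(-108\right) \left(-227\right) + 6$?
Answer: $2 \sqrt[4]{2015} \approx 13.4$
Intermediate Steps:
$o = 24522$ ($o = 24516 + 6 = 24522$)
$G = 0$ ($G = 0 \left(-8\right) = 0$)
$b = 0$ ($b = \left(-1\right) 0 = 0$)
$s = 4 \sqrt{2015}$ ($s = \sqrt{24522 + 7718} = \sqrt{32240} = 4 \sqrt{2015} \approx 179.55$)
$\sqrt{s + b} = \sqrt{4 \sqrt{2015} + 0} = \sqrt{4 \sqrt{2015}} = 2 \sqrt[4]{2015}$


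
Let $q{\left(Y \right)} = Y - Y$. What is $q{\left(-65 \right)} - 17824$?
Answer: $-17824$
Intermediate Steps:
$q{\left(Y \right)} = 0$
$q{\left(-65 \right)} - 17824 = 0 - 17824 = -17824$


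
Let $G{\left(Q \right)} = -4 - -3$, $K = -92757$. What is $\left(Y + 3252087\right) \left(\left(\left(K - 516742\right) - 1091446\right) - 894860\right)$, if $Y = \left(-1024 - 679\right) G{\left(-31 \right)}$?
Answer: $-8446204350950$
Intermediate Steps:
$G{\left(Q \right)} = -1$ ($G{\left(Q \right)} = -4 + 3 = -1$)
$Y = 1703$ ($Y = \left(-1024 - 679\right) \left(-1\right) = \left(-1703\right) \left(-1\right) = 1703$)
$\left(Y + 3252087\right) \left(\left(\left(K - 516742\right) - 1091446\right) - 894860\right) = \left(1703 + 3252087\right) \left(\left(\left(-92757 - 516742\right) - 1091446\right) - 894860\right) = 3253790 \left(\left(-609499 - 1091446\right) - 894860\right) = 3253790 \left(-1700945 - 894860\right) = 3253790 \left(-2595805\right) = -8446204350950$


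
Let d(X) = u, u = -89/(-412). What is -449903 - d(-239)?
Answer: -185360125/412 ≈ -4.4990e+5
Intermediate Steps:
u = 89/412 (u = -89*(-1/412) = 89/412 ≈ 0.21602)
d(X) = 89/412
-449903 - d(-239) = -449903 - 1*89/412 = -449903 - 89/412 = -185360125/412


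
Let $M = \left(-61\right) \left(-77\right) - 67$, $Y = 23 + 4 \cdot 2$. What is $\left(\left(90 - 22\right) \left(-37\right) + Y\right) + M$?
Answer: $2145$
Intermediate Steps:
$Y = 31$ ($Y = 23 + 8 = 31$)
$M = 4630$ ($M = 4697 - 67 = 4630$)
$\left(\left(90 - 22\right) \left(-37\right) + Y\right) + M = \left(\left(90 - 22\right) \left(-37\right) + 31\right) + 4630 = \left(68 \left(-37\right) + 31\right) + 4630 = \left(-2516 + 31\right) + 4630 = -2485 + 4630 = 2145$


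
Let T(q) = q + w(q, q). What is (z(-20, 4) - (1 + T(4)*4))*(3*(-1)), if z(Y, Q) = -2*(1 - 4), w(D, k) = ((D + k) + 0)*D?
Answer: 417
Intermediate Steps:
w(D, k) = D*(D + k) (w(D, k) = (D + k)*D = D*(D + k))
z(Y, Q) = 6 (z(Y, Q) = -2*(-3) = 6)
T(q) = q + 2*q**2 (T(q) = q + q*(q + q) = q + q*(2*q) = q + 2*q**2)
(z(-20, 4) - (1 + T(4)*4))*(3*(-1)) = (6 - (1 + (4*(1 + 2*4))*4))*(3*(-1)) = (6 - (1 + (4*(1 + 8))*4))*(-3) = (6 - (1 + (4*9)*4))*(-3) = (6 - (1 + 36*4))*(-3) = (6 - (1 + 144))*(-3) = (6 - 1*145)*(-3) = (6 - 145)*(-3) = -139*(-3) = 417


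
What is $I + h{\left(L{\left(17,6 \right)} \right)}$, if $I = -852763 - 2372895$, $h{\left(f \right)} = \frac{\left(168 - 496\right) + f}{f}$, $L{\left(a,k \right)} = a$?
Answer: $- \frac{54836497}{17} \approx -3.2257 \cdot 10^{6}$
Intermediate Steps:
$h{\left(f \right)} = \frac{-328 + f}{f}$
$I = -3225658$
$I + h{\left(L{\left(17,6 \right)} \right)} = -3225658 + \frac{-328 + 17}{17} = -3225658 + \frac{1}{17} \left(-311\right) = -3225658 - \frac{311}{17} = - \frac{54836497}{17}$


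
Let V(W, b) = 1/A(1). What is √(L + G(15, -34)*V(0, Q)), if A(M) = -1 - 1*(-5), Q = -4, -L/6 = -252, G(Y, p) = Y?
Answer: √6063/2 ≈ 38.933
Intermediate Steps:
L = 1512 (L = -6*(-252) = 1512)
A(M) = 4 (A(M) = -1 + 5 = 4)
V(W, b) = ¼ (V(W, b) = 1/4 = ¼)
√(L + G(15, -34)*V(0, Q)) = √(1512 + 15*(¼)) = √(1512 + 15/4) = √(6063/4) = √6063/2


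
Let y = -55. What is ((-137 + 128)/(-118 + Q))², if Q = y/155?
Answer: 8649/1495729 ≈ 0.0057825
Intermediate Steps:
Q = -11/31 (Q = -55/155 = -55*1/155 = -11/31 ≈ -0.35484)
((-137 + 128)/(-118 + Q))² = ((-137 + 128)/(-118 - 11/31))² = (-9/(-3669/31))² = (-9*(-31/3669))² = (93/1223)² = 8649/1495729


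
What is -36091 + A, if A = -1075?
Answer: -37166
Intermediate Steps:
-36091 + A = -36091 - 1075 = -37166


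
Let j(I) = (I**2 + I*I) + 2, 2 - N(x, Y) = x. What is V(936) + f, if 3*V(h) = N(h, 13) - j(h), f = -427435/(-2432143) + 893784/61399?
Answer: -87263338922376755/149331148057 ≈ -5.8436e+5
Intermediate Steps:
f = 2200054580677/149331148057 (f = -427435*(-1/2432143) + 893784*(1/61399) = 427435/2432143 + 893784/61399 = 2200054580677/149331148057 ≈ 14.733)
N(x, Y) = 2 - x
j(I) = 2 + 2*I**2 (j(I) = (I**2 + I**2) + 2 = 2*I**2 + 2 = 2 + 2*I**2)
V(h) = -2*h**2/3 - h/3 (V(h) = ((2 - h) - (2 + 2*h**2))/3 = ((2 - h) + (-2 - 2*h**2))/3 = (-h - 2*h**2)/3 = -2*h**2/3 - h/3)
V(936) + f = (1/3)*936*(-1 - 2*936) + 2200054580677/149331148057 = (1/3)*936*(-1 - 1872) + 2200054580677/149331148057 = (1/3)*936*(-1873) + 2200054580677/149331148057 = -584376 + 2200054580677/149331148057 = -87263338922376755/149331148057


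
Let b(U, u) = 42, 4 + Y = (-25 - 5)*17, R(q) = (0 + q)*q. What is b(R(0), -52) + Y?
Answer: -472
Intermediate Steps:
R(q) = q**2 (R(q) = q*q = q**2)
Y = -514 (Y = -4 + (-25 - 5)*17 = -4 - 30*17 = -4 - 510 = -514)
b(R(0), -52) + Y = 42 - 514 = -472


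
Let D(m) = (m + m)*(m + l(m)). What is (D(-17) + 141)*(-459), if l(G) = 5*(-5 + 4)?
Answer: -408051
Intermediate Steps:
l(G) = -5 (l(G) = 5*(-1) = -5)
D(m) = 2*m*(-5 + m) (D(m) = (m + m)*(m - 5) = (2*m)*(-5 + m) = 2*m*(-5 + m))
(D(-17) + 141)*(-459) = (2*(-17)*(-5 - 17) + 141)*(-459) = (2*(-17)*(-22) + 141)*(-459) = (748 + 141)*(-459) = 889*(-459) = -408051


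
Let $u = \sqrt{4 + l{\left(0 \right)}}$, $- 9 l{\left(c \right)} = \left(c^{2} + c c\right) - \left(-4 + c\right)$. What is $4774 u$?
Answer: $\frac{19096 \sqrt{2}}{3} \approx 9001.9$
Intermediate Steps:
$l{\left(c \right)} = - \frac{4}{9} - \frac{2 c^{2}}{9} + \frac{c}{9}$ ($l{\left(c \right)} = - \frac{\left(c^{2} + c c\right) - \left(-4 + c\right)}{9} = - \frac{\left(c^{2} + c^{2}\right) - \left(-4 + c\right)}{9} = - \frac{2 c^{2} - \left(-4 + c\right)}{9} = - \frac{4 - c + 2 c^{2}}{9} = - \frac{4}{9} - \frac{2 c^{2}}{9} + \frac{c}{9}$)
$u = \frac{4 \sqrt{2}}{3}$ ($u = \sqrt{4 - \left(\frac{4}{9} + \frac{2 \cdot 0^{2}}{9}\right)} = \sqrt{4 - \frac{4}{9}} = \sqrt{\frac{32}{9}} = \frac{4 \sqrt{2}}{3} \approx 1.8856$)
$4774 u = 4774 \frac{4 \sqrt{2}}{3} = \frac{19096 \sqrt{2}}{3}$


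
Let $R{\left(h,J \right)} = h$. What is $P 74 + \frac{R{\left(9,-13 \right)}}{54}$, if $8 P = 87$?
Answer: $\frac{9659}{12} \approx 804.92$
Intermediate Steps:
$P = \frac{87}{8}$ ($P = \frac{1}{8} \cdot 87 = \frac{87}{8} \approx 10.875$)
$P 74 + \frac{R{\left(9,-13 \right)}}{54} = \frac{87}{8} \cdot 74 + \frac{9}{54} = \frac{3219}{4} + 9 \cdot \frac{1}{54} = \frac{3219}{4} + \frac{1}{6} = \frac{9659}{12}$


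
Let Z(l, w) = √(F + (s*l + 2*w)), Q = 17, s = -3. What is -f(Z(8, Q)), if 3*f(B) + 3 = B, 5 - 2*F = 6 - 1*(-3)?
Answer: 1 - 2*√2/3 ≈ 0.057191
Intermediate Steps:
F = -2 (F = 5/2 - (6 - 1*(-3))/2 = 5/2 - (6 + 3)/2 = 5/2 - ½*9 = 5/2 - 9/2 = -2)
Z(l, w) = √(-2 - 3*l + 2*w) (Z(l, w) = √(-2 + (-3*l + 2*w)) = √(-2 - 3*l + 2*w))
f(B) = -1 + B/3
-f(Z(8, Q)) = -(-1 + √(-2 - 3*8 + 2*17)/3) = -(-1 + √(-2 - 24 + 34)/3) = -(-1 + √8/3) = -(-1 + (2*√2)/3) = -(-1 + 2*√2/3) = 1 - 2*√2/3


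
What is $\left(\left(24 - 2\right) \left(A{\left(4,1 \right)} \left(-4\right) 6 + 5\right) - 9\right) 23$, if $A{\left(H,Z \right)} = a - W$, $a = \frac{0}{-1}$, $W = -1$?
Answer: $-9821$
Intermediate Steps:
$a = 0$ ($a = 0 \left(-1\right) = 0$)
$A{\left(H,Z \right)} = 1$ ($A{\left(H,Z \right)} = 0 - -1 = 0 + 1 = 1$)
$\left(\left(24 - 2\right) \left(A{\left(4,1 \right)} \left(-4\right) 6 + 5\right) - 9\right) 23 = \left(\left(24 - 2\right) \left(1 \left(-4\right) 6 + 5\right) - 9\right) 23 = \left(22 \left(\left(-4\right) 6 + 5\right) - 9\right) 23 = \left(22 \left(-24 + 5\right) - 9\right) 23 = \left(22 \left(-19\right) - 9\right) 23 = \left(-418 - 9\right) 23 = \left(-427\right) 23 = -9821$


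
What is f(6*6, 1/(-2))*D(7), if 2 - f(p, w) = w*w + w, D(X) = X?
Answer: 63/4 ≈ 15.750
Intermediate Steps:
f(p, w) = 2 - w - w² (f(p, w) = 2 - (w*w + w) = 2 - (w² + w) = 2 - (w + w²) = 2 + (-w - w²) = 2 - w - w²)
f(6*6, 1/(-2))*D(7) = (2 - 1/(-2) - (1/(-2))²)*7 = (2 - 1*(-½) - (-½)²)*7 = (2 + ½ - 1*¼)*7 = (2 + ½ - ¼)*7 = (9/4)*7 = 63/4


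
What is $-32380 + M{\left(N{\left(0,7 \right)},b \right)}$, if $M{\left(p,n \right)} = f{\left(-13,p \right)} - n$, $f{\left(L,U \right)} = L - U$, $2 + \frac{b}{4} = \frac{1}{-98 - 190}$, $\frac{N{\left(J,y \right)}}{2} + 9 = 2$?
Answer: $- \frac{2330711}{72} \approx -32371.0$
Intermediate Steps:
$N{\left(J,y \right)} = -14$ ($N{\left(J,y \right)} = -18 + 2 \cdot 2 = -18 + 4 = -14$)
$b = - \frac{577}{72}$ ($b = -8 + \frac{4}{-98 - 190} = -8 + \frac{4}{-288} = -8 + 4 \left(- \frac{1}{288}\right) = -8 - \frac{1}{72} = - \frac{577}{72} \approx -8.0139$)
$M{\left(p,n \right)} = -13 - n - p$ ($M{\left(p,n \right)} = \left(-13 - p\right) - n = -13 - n - p$)
$-32380 + M{\left(N{\left(0,7 \right)},b \right)} = -32380 - - \frac{649}{72} = -32380 + \left(-13 + \frac{577}{72} + 14\right) = -32380 + \frac{649}{72} = - \frac{2330711}{72}$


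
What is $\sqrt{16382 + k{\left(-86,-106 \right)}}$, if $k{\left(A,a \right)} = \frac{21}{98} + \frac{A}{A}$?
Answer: $\frac{3 \sqrt{356790}}{14} \approx 128.0$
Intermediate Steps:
$k{\left(A,a \right)} = \frac{17}{14}$ ($k{\left(A,a \right)} = 21 \cdot \frac{1}{98} + 1 = \frac{3}{14} + 1 = \frac{17}{14}$)
$\sqrt{16382 + k{\left(-86,-106 \right)}} = \sqrt{16382 + \frac{17}{14}} = \sqrt{\frac{229365}{14}} = \frac{3 \sqrt{356790}}{14}$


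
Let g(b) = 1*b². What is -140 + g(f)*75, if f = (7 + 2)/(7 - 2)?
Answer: 103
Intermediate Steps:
f = 9/5 ≈ 1.8000
g(b) = b²
-140 + g(f)*75 = -140 + (9/5)²*75 = -140 + (81/25)*75 = -140 + 243 = 103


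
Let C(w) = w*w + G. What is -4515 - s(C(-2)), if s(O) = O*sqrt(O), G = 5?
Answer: -4542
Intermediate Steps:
C(w) = 5 + w**2 (C(w) = w*w + 5 = w**2 + 5 = 5 + w**2)
s(O) = O**(3/2)
-4515 - s(C(-2)) = -4515 - (5 + (-2)**2)**(3/2) = -4515 - (5 + 4)**(3/2) = -4515 - 9**(3/2) = -4515 - 1*27 = -4515 - 27 = -4542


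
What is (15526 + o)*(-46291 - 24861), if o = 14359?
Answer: -2126377520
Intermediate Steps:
(15526 + o)*(-46291 - 24861) = (15526 + 14359)*(-46291 - 24861) = 29885*(-71152) = -2126377520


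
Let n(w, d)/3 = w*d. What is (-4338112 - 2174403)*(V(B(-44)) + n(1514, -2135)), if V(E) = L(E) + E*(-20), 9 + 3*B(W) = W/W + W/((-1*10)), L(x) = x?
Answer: 63152816597208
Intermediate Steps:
n(w, d) = 3*d*w (n(w, d) = 3*(w*d) = 3*(d*w) = 3*d*w)
B(W) = -8/3 - W/30 (B(W) = -3 + (W/W + W/((-1*10)))/3 = -3 + (1 + W/(-10))/3 = -3 + (1 + W*(-1/10))/3 = -3 + (1 - W/10)/3 = -3 + (1/3 - W/30) = -8/3 - W/30)
V(E) = -19*E (V(E) = E + E*(-20) = E - 20*E = -19*E)
(-4338112 - 2174403)*(V(B(-44)) + n(1514, -2135)) = (-4338112 - 2174403)*(-19*(-8/3 - 1/30*(-44)) + 3*(-2135)*1514) = -6512515*(-19*(-8/3 + 22/15) - 9697170) = -6512515*(-19*(-6/5) - 9697170) = -6512515*(114/5 - 9697170) = -6512515*(-48485736/5) = 63152816597208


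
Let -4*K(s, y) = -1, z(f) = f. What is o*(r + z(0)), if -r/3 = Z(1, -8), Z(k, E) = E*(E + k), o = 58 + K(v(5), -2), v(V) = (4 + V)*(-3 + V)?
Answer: -9786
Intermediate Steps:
v(V) = (-3 + V)*(4 + V)
K(s, y) = 1/4 (K(s, y) = -1/4*(-1) = 1/4)
o = 233/4 (o = 58 + 1/4 = 233/4 ≈ 58.250)
r = -168 (r = -(-24)*(-8 + 1) = -(-24)*(-7) = -3*56 = -168)
o*(r + z(0)) = 233*(-168 + 0)/4 = (233/4)*(-168) = -9786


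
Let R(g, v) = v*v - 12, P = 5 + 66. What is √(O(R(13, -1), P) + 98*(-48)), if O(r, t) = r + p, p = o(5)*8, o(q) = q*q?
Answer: I*√4515 ≈ 67.194*I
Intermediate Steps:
o(q) = q²
P = 71
p = 200 (p = 5²*8 = 25*8 = 200)
R(g, v) = -12 + v² (R(g, v) = v² - 12 = -12 + v²)
O(r, t) = 200 + r (O(r, t) = r + 200 = 200 + r)
√(O(R(13, -1), P) + 98*(-48)) = √((200 + (-12 + (-1)²)) + 98*(-48)) = √((200 + (-12 + 1)) - 4704) = √((200 - 11) - 4704) = √(189 - 4704) = √(-4515) = I*√4515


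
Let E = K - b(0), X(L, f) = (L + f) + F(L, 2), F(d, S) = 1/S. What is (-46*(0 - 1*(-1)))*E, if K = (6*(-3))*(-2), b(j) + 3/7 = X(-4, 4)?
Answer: -11569/7 ≈ -1652.7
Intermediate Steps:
X(L, f) = ½ + L + f (X(L, f) = (L + f) + 1/2 = (L + f) + ½ = ½ + L + f)
b(j) = 1/14 (b(j) = -3/7 + (½ - 4 + 4) = -3/7 + ½ = 1/14)
K = 36 (K = -18*(-2) = 36)
E = 503/14 (E = 36 - 1*1/14 = 36 - 1/14 = 503/14 ≈ 35.929)
(-46*(0 - 1*(-1)))*E = -46*(0 - 1*(-1))*(503/14) = -46*(0 + 1)*(503/14) = -46*1*(503/14) = -46*503/14 = -11569/7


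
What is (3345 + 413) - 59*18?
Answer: 2696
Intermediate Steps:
(3345 + 413) - 59*18 = 3758 - 1062 = 2696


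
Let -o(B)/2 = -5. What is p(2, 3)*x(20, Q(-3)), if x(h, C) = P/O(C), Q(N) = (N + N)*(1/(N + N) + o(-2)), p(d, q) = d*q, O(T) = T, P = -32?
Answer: 192/59 ≈ 3.2542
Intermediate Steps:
o(B) = 10 (o(B) = -2*(-5) = 10)
Q(N) = 2*N*(10 + 1/(2*N)) (Q(N) = (N + N)*(1/(N + N) + 10) = (2*N)*(1/(2*N) + 10) = (2*N)*(10 + 1/(2*N)) = 2*N*(10 + 1/(2*N)))
x(h, C) = -32/C
p(2, 3)*x(20, Q(-3)) = (2*3)*(-32/(1 + 20*(-3))) = 6*(-32/(1 - 60)) = 6*(-32/(-59)) = 6*(-32*(-1/59)) = 6*(32/59) = 192/59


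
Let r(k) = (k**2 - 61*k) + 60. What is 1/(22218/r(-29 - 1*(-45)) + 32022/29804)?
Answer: -409805/13355224 ≈ -0.030685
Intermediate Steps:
r(k) = 60 + k**2 - 61*k
1/(22218/r(-29 - 1*(-45)) + 32022/29804) = 1/(22218/(60 + (-29 - 1*(-45))**2 - 61*(-29 - 1*(-45))) + 32022/29804) = 1/(22218/(60 + (-29 + 45)**2 - 61*(-29 + 45)) + 32022*(1/29804)) = 1/(22218/(60 + 16**2 - 61*16) + 16011/14902) = 1/(22218/(60 + 256 - 976) + 16011/14902) = 1/(22218/(-660) + 16011/14902) = 1/(22218*(-1/660) + 16011/14902) = 1/(-3703/110 + 16011/14902) = 1/(-13355224/409805) = -409805/13355224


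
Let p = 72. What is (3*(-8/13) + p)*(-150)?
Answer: -136800/13 ≈ -10523.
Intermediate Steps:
(3*(-8/13) + p)*(-150) = (3*(-8/13) + 72)*(-150) = (-24/13 + 72)*(-150) = (912/13)*(-150) = -136800/13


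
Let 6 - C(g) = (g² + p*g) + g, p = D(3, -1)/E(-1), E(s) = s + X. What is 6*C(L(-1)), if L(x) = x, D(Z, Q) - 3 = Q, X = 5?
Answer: 39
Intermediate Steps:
E(s) = 5 + s (E(s) = s + 5 = 5 + s)
D(Z, Q) = 3 + Q
p = ½ (p = (3 - 1)/(5 - 1) = 2/4 = 2*(¼) = ½ ≈ 0.50000)
C(g) = 6 - g² - 3*g/2 (C(g) = 6 - ((g² + g/2) + g) = 6 - (g² + 3*g/2) = 6 + (-g² - 3*g/2) = 6 - g² - 3*g/2)
6*C(L(-1)) = 6*(6 - 1*(-1)² - 3/2*(-1)) = 6*(6 - 1*1 + 3/2) = 6*(6 - 1 + 3/2) = 6*(13/2) = 39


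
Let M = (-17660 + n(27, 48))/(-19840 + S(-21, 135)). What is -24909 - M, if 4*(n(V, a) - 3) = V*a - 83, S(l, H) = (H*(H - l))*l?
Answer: -9208373003/369680 ≈ -24909.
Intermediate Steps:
S(l, H) = H*l*(H - l)
n(V, a) = -71/4 + V*a/4 (n(V, a) = 3 + (V*a - 83)/4 = 3 + (-83 + V*a)/4 = 3 + (-83/4 + V*a/4) = -71/4 + V*a/4)
M = 13883/369680 (M = (-17660 + (-71/4 + (1/4)*27*48))/(-19840 + 135*(-21)*(135 - 1*(-21))) = (-17660 + (-71/4 + 324))/(-19840 + 135*(-21)*(135 + 21)) = (-17660 + 1225/4)/(-19840 + 135*(-21)*156) = -69415/(4*(-19840 - 442260)) = -69415/4/(-462100) = -69415/4*(-1/462100) = 13883/369680 ≈ 0.037554)
-24909 - M = -24909 - 1*13883/369680 = -24909 - 13883/369680 = -9208373003/369680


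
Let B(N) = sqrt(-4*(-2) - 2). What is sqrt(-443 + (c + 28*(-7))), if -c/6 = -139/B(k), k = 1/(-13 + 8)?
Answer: sqrt(-639 + 139*sqrt(6)) ≈ 17.278*I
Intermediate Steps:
k = -1/5 (k = 1/(-5) = -1/5 ≈ -0.20000)
B(N) = sqrt(6) (B(N) = sqrt(8 - 2) = sqrt(6))
c = 139*sqrt(6) (c = -(-834)/(sqrt(6)) = -(-834)*sqrt(6)/6 = -(-139)*sqrt(6) = 139*sqrt(6) ≈ 340.48)
sqrt(-443 + (c + 28*(-7))) = sqrt(-443 + (139*sqrt(6) + 28*(-7))) = sqrt(-443 + (139*sqrt(6) - 196)) = sqrt(-443 + (-196 + 139*sqrt(6))) = sqrt(-639 + 139*sqrt(6))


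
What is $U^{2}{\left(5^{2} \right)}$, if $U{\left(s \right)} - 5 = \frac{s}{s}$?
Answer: $36$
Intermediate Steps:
$U{\left(s \right)} = 6$ ($U{\left(s \right)} = 5 + \frac{s}{s} = 5 + 1 = 6$)
$U^{2}{\left(5^{2} \right)} = 6^{2} = 36$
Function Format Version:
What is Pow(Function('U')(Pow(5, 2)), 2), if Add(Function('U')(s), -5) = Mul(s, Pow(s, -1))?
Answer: 36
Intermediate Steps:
Function('U')(s) = 6 (Function('U')(s) = Add(5, Mul(s, Pow(s, -1))) = Add(5, 1) = 6)
Pow(Function('U')(Pow(5, 2)), 2) = Pow(6, 2) = 36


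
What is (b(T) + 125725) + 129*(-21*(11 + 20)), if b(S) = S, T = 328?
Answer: 42074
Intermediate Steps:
(b(T) + 125725) + 129*(-21*(11 + 20)) = (328 + 125725) + 129*(-21*(11 + 20)) = 126053 + 129*(-21*31) = 126053 + 129*(-651) = 126053 - 83979 = 42074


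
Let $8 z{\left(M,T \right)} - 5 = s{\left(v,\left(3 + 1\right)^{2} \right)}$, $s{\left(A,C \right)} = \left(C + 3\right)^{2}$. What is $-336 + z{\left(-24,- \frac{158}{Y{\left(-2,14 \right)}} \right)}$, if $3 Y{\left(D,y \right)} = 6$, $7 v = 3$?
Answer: $- \frac{1161}{4} \approx -290.25$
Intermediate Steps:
$v = \frac{3}{7}$ ($v = \frac{1}{7} \cdot 3 = \frac{3}{7} \approx 0.42857$)
$Y{\left(D,y \right)} = 2$ ($Y{\left(D,y \right)} = \frac{1}{3} \cdot 6 = 2$)
$s{\left(A,C \right)} = \left(3 + C\right)^{2}$
$z{\left(M,T \right)} = \frac{183}{4}$ ($z{\left(M,T \right)} = \frac{5}{8} + \frac{\left(3 + \left(3 + 1\right)^{2}\right)^{2}}{8} = \frac{5}{8} + \frac{\left(3 + 4^{2}\right)^{2}}{8} = \frac{5}{8} + \frac{\left(3 + 16\right)^{2}}{8} = \frac{5}{8} + \frac{19^{2}}{8} = \frac{5}{8} + \frac{1}{8} \cdot 361 = \frac{5}{8} + \frac{361}{8} = \frac{183}{4}$)
$-336 + z{\left(-24,- \frac{158}{Y{\left(-2,14 \right)}} \right)} = -336 + \frac{183}{4} = - \frac{1161}{4}$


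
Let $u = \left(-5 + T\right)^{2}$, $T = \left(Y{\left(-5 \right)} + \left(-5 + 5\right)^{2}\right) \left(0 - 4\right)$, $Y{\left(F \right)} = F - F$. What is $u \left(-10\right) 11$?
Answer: $-2750$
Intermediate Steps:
$Y{\left(F \right)} = 0$
$T = 0$ ($T = \left(0 + \left(-5 + 5\right)^{2}\right) \left(0 - 4\right) = \left(0 + 0^{2}\right) \left(-4\right) = \left(0 + 0\right) \left(-4\right) = 0 \left(-4\right) = 0$)
$u = 25$ ($u = \left(-5 + 0\right)^{2} = \left(-5\right)^{2} = 25$)
$u \left(-10\right) 11 = 25 \left(-10\right) 11 = \left(-250\right) 11 = -2750$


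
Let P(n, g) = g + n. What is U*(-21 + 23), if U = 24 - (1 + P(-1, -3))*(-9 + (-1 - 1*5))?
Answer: -42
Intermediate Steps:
U = -21 (U = 24 - (1 + (-3 - 1))*(-9 + (-1 - 1*5)) = 24 - (1 - 4)*(-9 + (-1 - 5)) = 24 - (-3)*(-9 - 6) = 24 - (-3)*(-15) = 24 - 1*45 = 24 - 45 = -21)
U*(-21 + 23) = -21*(-21 + 23) = -21*2 = -42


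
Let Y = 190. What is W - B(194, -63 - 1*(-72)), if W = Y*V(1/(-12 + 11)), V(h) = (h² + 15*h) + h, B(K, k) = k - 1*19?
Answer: -2840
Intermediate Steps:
B(K, k) = -19 + k (B(K, k) = k - 19 = -19 + k)
V(h) = h² + 16*h
W = -2850 (W = 190*((16 + 1/(-12 + 11))/(-12 + 11)) = 190*((16 + 1/(-1))/(-1)) = 190*(-(16 - 1)) = 190*(-1*15) = 190*(-15) = -2850)
W - B(194, -63 - 1*(-72)) = -2850 - (-19 + (-63 - 1*(-72))) = -2850 - (-19 + (-63 + 72)) = -2850 - (-19 + 9) = -2850 - 1*(-10) = -2850 + 10 = -2840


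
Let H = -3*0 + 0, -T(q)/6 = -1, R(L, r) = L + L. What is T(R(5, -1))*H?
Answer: 0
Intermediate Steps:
R(L, r) = 2*L
T(q) = 6 (T(q) = -6*(-1) = 6)
H = 0 (H = 0 + 0 = 0)
T(R(5, -1))*H = 6*0 = 0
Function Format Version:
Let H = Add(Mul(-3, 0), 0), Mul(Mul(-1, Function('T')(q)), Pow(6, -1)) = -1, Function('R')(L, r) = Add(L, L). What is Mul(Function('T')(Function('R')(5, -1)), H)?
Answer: 0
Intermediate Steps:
Function('R')(L, r) = Mul(2, L)
Function('T')(q) = 6 (Function('T')(q) = Mul(-6, -1) = 6)
H = 0 (H = Add(0, 0) = 0)
Mul(Function('T')(Function('R')(5, -1)), H) = Mul(6, 0) = 0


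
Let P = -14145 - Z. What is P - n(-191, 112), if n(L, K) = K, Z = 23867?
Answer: -38124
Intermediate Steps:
P = -38012 (P = -14145 - 1*23867 = -14145 - 23867 = -38012)
P - n(-191, 112) = -38012 - 1*112 = -38012 - 112 = -38124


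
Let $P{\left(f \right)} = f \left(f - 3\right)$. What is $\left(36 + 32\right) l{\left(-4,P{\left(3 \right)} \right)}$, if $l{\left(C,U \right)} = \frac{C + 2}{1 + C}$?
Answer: $\frac{136}{3} \approx 45.333$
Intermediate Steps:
$P{\left(f \right)} = f \left(-3 + f\right)$
$l{\left(C,U \right)} = \frac{2 + C}{1 + C}$
$\left(36 + 32\right) l{\left(-4,P{\left(3 \right)} \right)} = \left(36 + 32\right) \frac{2 - 4}{1 - 4} = 68 \frac{1}{-3} \left(-2\right) = 68 \left(\left(- \frac{1}{3}\right) \left(-2\right)\right) = 68 \cdot \frac{2}{3} = \frac{136}{3}$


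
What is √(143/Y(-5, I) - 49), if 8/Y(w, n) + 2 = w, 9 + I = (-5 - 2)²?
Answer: I*√2786/4 ≈ 13.196*I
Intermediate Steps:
I = 40 (I = -9 + (-5 - 2)² = -9 + (-7)² = -9 + 49 = 40)
Y(w, n) = 8/(-2 + w)
√(143/Y(-5, I) - 49) = √(143/((8/(-2 - 5))) - 49) = √(143/((8/(-7))) - 49) = √(143/((8*(-⅐))) - 49) = √(143/(-8/7) - 49) = √(143*(-7/8) - 49) = √(-1001/8 - 49) = √(-1393/8) = I*√2786/4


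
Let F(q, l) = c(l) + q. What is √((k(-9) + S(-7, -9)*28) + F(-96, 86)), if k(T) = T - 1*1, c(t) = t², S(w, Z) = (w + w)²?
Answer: √12778 ≈ 113.04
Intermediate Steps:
S(w, Z) = 4*w² (S(w, Z) = (2*w)² = 4*w²)
k(T) = -1 + T (k(T) = T - 1 = -1 + T)
F(q, l) = q + l² (F(q, l) = l² + q = q + l²)
√((k(-9) + S(-7, -9)*28) + F(-96, 86)) = √(((-1 - 9) + (4*(-7)²)*28) + (-96 + 86²)) = √((-10 + (4*49)*28) + (-96 + 7396)) = √((-10 + 196*28) + 7300) = √((-10 + 5488) + 7300) = √(5478 + 7300) = √12778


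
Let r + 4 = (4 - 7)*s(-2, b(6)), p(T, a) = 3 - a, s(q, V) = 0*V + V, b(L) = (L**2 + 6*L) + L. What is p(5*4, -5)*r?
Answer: -1904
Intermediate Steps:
b(L) = L**2 + 7*L
s(q, V) = V (s(q, V) = 0 + V = V)
r = -238 (r = -4 + (4 - 7)*(6*(7 + 6)) = -4 - 18*13 = -4 - 3*78 = -4 - 234 = -238)
p(5*4, -5)*r = (3 - 1*(-5))*(-238) = (3 + 5)*(-238) = 8*(-238) = -1904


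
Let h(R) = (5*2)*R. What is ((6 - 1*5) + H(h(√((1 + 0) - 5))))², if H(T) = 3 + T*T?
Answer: 156816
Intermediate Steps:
h(R) = 10*R
H(T) = 3 + T²
((6 - 1*5) + H(h(√((1 + 0) - 5))))² = ((6 - 1*5) + (3 + (10*√((1 + 0) - 5))²))² = ((6 - 5) + (3 + (10*√(1 - 5))²))² = (1 + (3 + (10*√(-4))²))² = (1 + (3 + (10*(2*I))²))² = (1 + (3 + (20*I)²))² = (1 + (3 - 400))² = (1 - 397)² = (-396)² = 156816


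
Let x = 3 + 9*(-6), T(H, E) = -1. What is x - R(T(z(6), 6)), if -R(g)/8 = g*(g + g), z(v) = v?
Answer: -35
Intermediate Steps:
R(g) = -16*g² (R(g) = -8*g*(g + g) = -8*g*2*g = -16*g²)
x = -51 (x = 3 - 54 = -51)
x - R(T(z(6), 6)) = -51 - (-16)*(-1)² = -51 - (-16) = -51 - 1*(-16) = -51 + 16 = -35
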